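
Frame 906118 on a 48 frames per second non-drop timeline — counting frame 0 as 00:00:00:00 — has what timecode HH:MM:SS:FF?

05:14:37:22

906118 ÷ 48 = 18877 full seconds, remainder 22 frames.
18877 s = 5 h 14 min 37 s.
Timecode: 05:14:37:22.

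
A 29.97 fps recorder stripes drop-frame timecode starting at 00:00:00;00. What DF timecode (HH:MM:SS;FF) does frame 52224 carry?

Each 10-minute DF block holds 10 × 60 × 30 − 9 × 2 = 17982 frames. 52224 ÷ 17982 → 2 full blocks, remainder 16260.
Within the partial block the first minute is 1800 frames and each further minute 1798, so 9 further minute boundaries passed. Total skipped labels = 18 × 2 + 2 × 9 = 54.
Non-drop label index = 52224 + 54 = 52278; at 30 labels/s that is 00:29:02:18, i.e. DF 00:29:02;18.

00:29:02;18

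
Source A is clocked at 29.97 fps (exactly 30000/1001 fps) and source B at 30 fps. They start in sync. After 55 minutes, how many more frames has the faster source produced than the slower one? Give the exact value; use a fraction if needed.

55 min = 3300 s.
A emits 30000/1001 × 3300 = 9000000/91 frames; B emits 30 × 3300 = 99000.
Difference = 9000/91 frames (≈ 98.9011); B is ahead of A.

9000/91 frames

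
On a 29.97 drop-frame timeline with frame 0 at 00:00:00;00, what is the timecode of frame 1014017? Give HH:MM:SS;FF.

09:23:54;11

Ten DF minutes hold 17982 frames, so frame 1014017 lies in block 56 (frames 1006992–1024973) with 7025 frames into that block.
The block's first minute is 1800 frames and the rest 1798 each; 7025 frames reaches minute 3, so 56 × 18 + 3 × 2 = 1014 labels have been skipped so far.
Adding those back, label number 1014017 + 1014 = 1015031 at 30 labels/s is 33834 s + 11 f = 9 h 23 min 54 s frame 11, i.e. 09:23:54;11.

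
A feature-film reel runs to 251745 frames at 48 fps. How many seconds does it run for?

Running time = 251745 / (48) = 5244.6875 s.

5244.6875 seconds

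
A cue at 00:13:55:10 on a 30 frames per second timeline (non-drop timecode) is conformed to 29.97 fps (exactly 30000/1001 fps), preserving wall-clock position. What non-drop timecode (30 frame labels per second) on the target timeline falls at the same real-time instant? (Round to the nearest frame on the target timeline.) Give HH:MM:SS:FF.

00:13:54:15

Source frame index: (0×3600 + 13×60 + 55) × 30 + 10 = 25060.
Real time: 25060 / (30) = 2506/3 s.
Target frame: (2506/3) × (30000/1001) = 3580000/143 ≈ 25034.965 → 25035.
At 30 labels/s: frame 25035 → 00:13:54:15.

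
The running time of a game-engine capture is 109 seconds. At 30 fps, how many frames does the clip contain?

3270 frames

Frames = 109 × 30 = 3270.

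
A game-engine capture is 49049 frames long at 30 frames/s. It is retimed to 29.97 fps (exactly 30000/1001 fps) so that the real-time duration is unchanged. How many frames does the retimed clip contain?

49000 frames

Target frames = source frames × (target rate / source rate) = 49049 × (30000/1001)/(30) = 49049 × 1000/1001 = 49000.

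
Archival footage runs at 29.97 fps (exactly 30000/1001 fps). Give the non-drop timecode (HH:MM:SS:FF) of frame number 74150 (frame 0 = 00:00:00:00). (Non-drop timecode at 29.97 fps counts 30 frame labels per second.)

00:41:11:20

74150 ÷ 30 = 2471 full seconds, remainder 20 frames.
2471 s = 0 h 41 min 11 s.
Timecode: 00:41:11:20.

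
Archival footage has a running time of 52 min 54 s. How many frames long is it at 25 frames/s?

52 min 54 s = 3174 s.
Frames = 3174 × 25 = 79350.

79350 frames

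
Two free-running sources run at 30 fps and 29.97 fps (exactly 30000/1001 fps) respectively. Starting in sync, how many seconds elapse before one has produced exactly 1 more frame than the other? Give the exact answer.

The gap grows by |30000/1001 − 30| = 30/1001 frames per second.
Time for a 1-frame gap: 1 ÷ (30/1001) = 1001/30 s.

1001/30 seconds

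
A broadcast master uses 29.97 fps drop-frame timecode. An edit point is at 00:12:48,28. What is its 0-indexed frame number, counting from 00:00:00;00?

23046

As if non-drop at 30 labels/s: (0 × 3600 + 12 × 60 + 48) × 30 + 28 = 23068.
Minute boundaries passed: 12; those not divisible by 10: 12 − 1 = 11; dropped labels = 2 × 11 = 22.
Actual frame index = 23068 − 22 = 23046.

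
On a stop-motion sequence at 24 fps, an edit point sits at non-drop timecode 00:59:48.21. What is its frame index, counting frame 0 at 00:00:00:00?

Total seconds to the label: (0 × 3600 + 59 × 60 + 48) = 3588.
Frame index = 3588 × 24 + 21 = 86133.

86133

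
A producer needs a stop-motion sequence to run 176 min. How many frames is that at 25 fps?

176 min = 10560 s.
Frames = 10560 × 25 = 264000.

264000 frames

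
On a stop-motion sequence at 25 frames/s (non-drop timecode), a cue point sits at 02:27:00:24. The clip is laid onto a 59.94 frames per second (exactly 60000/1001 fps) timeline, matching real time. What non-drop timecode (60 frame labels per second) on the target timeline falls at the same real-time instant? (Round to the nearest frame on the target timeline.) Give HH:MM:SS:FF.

02:26:52:09

Source frame index: (2×3600 + 27×60 + 0) × 25 + 24 = 220524.
Real time: 220524 / (25) = 220524/25 s.
Target frame: (220524/25) × (60000/1001) = 529257600/1001 ≈ 528728.871 → 528729.
At 60 labels/s: frame 528729 → 02:26:52:09.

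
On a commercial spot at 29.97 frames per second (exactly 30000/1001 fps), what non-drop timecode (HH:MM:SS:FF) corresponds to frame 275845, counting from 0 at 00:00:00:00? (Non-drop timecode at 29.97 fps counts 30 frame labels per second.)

275845 ÷ 30 = 9194 full seconds, remainder 25 frames.
9194 s = 2 h 33 min 14 s.
Timecode: 02:33:14:25.

02:33:14:25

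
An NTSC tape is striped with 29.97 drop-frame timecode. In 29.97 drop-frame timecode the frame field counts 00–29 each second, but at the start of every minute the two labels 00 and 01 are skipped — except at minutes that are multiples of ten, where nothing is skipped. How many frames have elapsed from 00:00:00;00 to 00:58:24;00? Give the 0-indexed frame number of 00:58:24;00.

Complete 10-minute blocks: 5, each 17982 frames → 89910.
Remaining 8 whole minutes in the current block: 1800 + 7 × 1798 = 14386 frames.
Within the current minute: 24 × 30 + 0 − 2 = 718 (labels ;00/;01 skipped at this minute). Total = 89910 + 14386 + 718 = 105014.

105014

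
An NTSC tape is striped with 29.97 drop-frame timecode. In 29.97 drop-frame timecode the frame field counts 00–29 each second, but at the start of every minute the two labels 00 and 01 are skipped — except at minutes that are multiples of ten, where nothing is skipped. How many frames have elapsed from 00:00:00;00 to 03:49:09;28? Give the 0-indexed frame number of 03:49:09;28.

Complete 10-minute blocks: 22, each 17982 frames → 395604.
Remaining 9 whole minutes in the current block: 1800 + 8 × 1798 = 16184 frames.
Within the current minute: 9 × 30 + 28 − 2 = 296 (labels ;00/;01 skipped at this minute). Total = 395604 + 16184 + 296 = 412084.

412084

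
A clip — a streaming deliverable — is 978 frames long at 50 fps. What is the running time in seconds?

Running time = 978 / (50) = 19.56 s.

19.56 seconds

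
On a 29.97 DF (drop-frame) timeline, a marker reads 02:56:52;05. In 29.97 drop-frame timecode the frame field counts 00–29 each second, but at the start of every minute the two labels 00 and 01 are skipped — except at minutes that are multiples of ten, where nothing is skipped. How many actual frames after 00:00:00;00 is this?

As if non-drop at 30 labels/s: (2 × 3600 + 56 × 60 + 52) × 30 + 5 = 318365.
Minute boundaries passed: 176; those not divisible by 10: 176 − 17 = 159; dropped labels = 2 × 159 = 318.
Actual frame index = 318365 − 318 = 318047.

318047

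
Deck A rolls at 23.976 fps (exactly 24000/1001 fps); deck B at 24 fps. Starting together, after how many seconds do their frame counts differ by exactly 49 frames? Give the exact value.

49049/24 seconds

The gap grows by |24 − 24000/1001| = 24/1001 frames per second.
Time for a 49-frame gap: 49 ÷ (24/1001) = 49049/24 s.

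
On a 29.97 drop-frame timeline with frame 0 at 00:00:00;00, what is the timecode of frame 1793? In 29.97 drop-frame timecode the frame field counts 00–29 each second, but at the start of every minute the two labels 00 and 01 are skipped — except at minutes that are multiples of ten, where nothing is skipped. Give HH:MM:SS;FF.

Ten DF minutes hold 17982 frames, so frame 1793 lies in block 0 (frames 0–17981) with 1793 frames into that block.
The block's first minute is 1800 frames and the rest 1798 each; 1793 frames reaches minute 0, so 0 × 18 + 0 × 2 = 0 labels have been skipped so far.
Adding those back, label number 1793 + 0 = 1793 at 30 labels/s is 59 s + 23 f = 0 h 0 min 59 s frame 23, i.e. 00:00:59;23.

00:00:59;23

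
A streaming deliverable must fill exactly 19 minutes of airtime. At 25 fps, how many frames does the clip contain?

28500 frames

19 min = 1140 s.
Frames = 1140 × 25 = 28500.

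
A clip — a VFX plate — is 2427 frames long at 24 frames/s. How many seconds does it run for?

Running time = 2427 / (24) = 101.125 s.

101.125 seconds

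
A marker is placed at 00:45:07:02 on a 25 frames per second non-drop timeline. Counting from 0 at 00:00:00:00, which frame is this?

Total seconds to the label: (0 × 3600 + 45 × 60 + 7) = 2707.
Frame index = 2707 × 25 + 2 = 67677.

frame 67677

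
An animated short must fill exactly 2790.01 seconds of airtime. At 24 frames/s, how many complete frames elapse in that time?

Frames = 2790.01 × 24 = 1674006/25 ≈ 66960.2400.
Complete frames: 66960.

66960 frames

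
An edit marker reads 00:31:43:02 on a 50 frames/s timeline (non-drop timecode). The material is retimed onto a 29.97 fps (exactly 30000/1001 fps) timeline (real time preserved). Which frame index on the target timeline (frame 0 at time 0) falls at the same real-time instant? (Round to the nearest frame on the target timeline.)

frame 57034

Source frame index: (0×3600 + 31×60 + 43) × 50 + 2 = 95152.
Real time: 95152 / (50) = 47576/25 s.
Target frame: (47576/25) × (30000/1001) = 57091200/1001 ≈ 57034.166 → 57034.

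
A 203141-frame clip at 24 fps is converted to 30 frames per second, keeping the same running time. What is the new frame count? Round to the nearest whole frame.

253926 frames

Frames at target rate = 203141 × (30) / (24) = 1015705/4 ≈ 253926.250.
Nearest whole frame: 253926.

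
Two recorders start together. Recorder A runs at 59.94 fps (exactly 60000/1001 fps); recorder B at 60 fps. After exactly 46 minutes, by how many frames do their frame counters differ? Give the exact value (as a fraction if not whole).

46 min = 2760 s.
A emits 60000/1001 × 2760 = 165600000/1001 frames; B emits 60 × 2760 = 165600.
Difference = 165600/1001 frames (≈ 165.4346); B is ahead of A.

165600/1001 frames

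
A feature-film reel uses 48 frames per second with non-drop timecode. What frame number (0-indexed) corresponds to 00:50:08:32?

frame 144416

Total seconds to the label: (0 × 3600 + 50 × 60 + 8) = 3008.
Frame index = 3008 × 48 + 32 = 144416.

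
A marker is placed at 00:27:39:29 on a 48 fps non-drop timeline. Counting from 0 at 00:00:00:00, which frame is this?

frame 79661

Total seconds to the label: (0 × 3600 + 27 × 60 + 39) = 1659.
Frame index = 1659 × 48 + 29 = 79661.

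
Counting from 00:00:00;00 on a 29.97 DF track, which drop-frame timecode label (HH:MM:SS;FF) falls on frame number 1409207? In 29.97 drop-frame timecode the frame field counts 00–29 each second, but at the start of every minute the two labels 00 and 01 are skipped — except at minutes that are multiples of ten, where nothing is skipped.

13:03:40;17

Each 10-minute DF block holds 10 × 60 × 30 − 9 × 2 = 17982 frames. 1409207 ÷ 17982 → 78 full blocks, remainder 6611.
Within the partial block the first minute is 1800 frames and each further minute 1798, so 3 further minute boundaries passed. Total skipped labels = 18 × 78 + 2 × 3 = 1410.
Non-drop label index = 1409207 + 1410 = 1410617; at 30 labels/s that is 13:03:40:17, i.e. DF 13:03:40;17.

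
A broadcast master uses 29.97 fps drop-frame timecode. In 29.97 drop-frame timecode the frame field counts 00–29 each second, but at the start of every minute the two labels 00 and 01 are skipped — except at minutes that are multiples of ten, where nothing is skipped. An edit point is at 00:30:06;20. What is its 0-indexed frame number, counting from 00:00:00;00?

54146

Complete 10-minute blocks: 3, each 17982 frames → 53946.
Remaining 0 whole minutes in the current block: 0 frames.
Within the current minute: 6 × 30 + 20 = 200. Total = 53946 + 0 + 200 = 54146.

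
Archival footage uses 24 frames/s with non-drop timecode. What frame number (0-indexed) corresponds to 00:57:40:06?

Total seconds to the label: (0 × 3600 + 57 × 60 + 40) = 3460.
Frame index = 3460 × 24 + 6 = 83046.

frame 83046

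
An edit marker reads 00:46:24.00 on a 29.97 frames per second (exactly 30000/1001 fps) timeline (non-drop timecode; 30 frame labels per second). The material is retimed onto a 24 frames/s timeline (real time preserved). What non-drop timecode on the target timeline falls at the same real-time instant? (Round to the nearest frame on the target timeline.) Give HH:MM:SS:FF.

00:46:26:19

Source frame index: (0×3600 + 46×60 + 24) × 30 + 0 = 83520.
Real time: 83520 / (30000/1001) = 348348/125 s.
Target frame: (348348/125) × (24) = 8360352/125 ≈ 66882.816 → 66883.
At 24 labels/s: frame 66883 → 00:46:26:19.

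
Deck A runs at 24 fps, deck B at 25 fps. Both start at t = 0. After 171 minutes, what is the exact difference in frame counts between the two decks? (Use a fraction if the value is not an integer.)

10260 frames

171 min = 10260 s.
A emits 24 × 10260 = 246240 frames; B emits 25 × 10260 = 256500.
Difference = 10260 frames; B is ahead of A.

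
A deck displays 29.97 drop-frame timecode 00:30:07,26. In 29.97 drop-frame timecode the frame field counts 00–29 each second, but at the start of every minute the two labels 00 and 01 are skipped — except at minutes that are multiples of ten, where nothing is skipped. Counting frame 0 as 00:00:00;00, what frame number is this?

As if non-drop at 30 labels/s: (0 × 3600 + 30 × 60 + 7) × 30 + 26 = 54236.
Minute boundaries passed: 30; those not divisible by 10: 30 − 3 = 27; dropped labels = 2 × 27 = 54.
Actual frame index = 54236 − 54 = 54182.

54182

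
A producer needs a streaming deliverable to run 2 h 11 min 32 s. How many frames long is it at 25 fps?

197300 frames

2 h 11 min 32 s = 7892 s.
Frames = 7892 × 25 = 197300.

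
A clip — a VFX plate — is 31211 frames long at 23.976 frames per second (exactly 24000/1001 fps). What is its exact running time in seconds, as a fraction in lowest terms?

31242211/24000 seconds

Running time = 31211 ÷ (24000/1001) = 31211 × 1001/24000 = 31242211/24000 s.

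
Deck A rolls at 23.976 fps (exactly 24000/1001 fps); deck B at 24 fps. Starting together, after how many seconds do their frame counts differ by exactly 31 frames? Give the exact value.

The gap grows by |24 − 24000/1001| = 24/1001 frames per second.
Time for a 31-frame gap: 31 ÷ (24/1001) = 31031/24 s.

31031/24 seconds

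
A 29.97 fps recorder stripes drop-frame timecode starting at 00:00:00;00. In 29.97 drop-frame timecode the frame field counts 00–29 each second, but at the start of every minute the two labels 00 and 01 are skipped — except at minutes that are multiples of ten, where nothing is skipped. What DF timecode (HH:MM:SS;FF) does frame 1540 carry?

Ten DF minutes hold 17982 frames, so frame 1540 lies in block 0 (frames 0–17981) with 1540 frames into that block.
The block's first minute is 1800 frames and the rest 1798 each; 1540 frames reaches minute 0, so 0 × 18 + 0 × 2 = 0 labels have been skipped so far.
Adding those back, label number 1540 + 0 = 1540 at 30 labels/s is 51 s + 10 f = 0 h 0 min 51 s frame 10, i.e. 00:00:51;10.

00:00:51;10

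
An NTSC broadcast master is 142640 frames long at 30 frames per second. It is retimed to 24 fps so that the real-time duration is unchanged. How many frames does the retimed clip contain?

114112 frames

Frames at target rate = 142640 × (24) / (30) = 114112.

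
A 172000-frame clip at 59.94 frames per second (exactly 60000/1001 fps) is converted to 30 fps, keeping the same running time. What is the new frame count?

86086 frames

Target frames = source frames × (target rate / source rate) = 172000 × (30)/(60000/1001) = 172000 × 1001/2000 = 86086.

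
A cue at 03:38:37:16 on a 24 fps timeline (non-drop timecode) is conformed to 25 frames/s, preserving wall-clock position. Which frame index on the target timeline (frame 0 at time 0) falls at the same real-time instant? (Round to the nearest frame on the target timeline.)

frame 327942

Source frame index: (3×3600 + 38×60 + 37) × 24 + 16 = 314824.
Real time: 314824 / (24) = 39353/3 s.
Target frame: (39353/3) × (25) = 983825/3 ≈ 327941.667 → 327942.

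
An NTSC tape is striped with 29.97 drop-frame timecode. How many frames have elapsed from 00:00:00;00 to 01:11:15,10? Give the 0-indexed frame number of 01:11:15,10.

128132

As if non-drop at 30 labels/s: (1 × 3600 + 11 × 60 + 15) × 30 + 10 = 128260.
Minute boundaries passed: 71; those not divisible by 10: 71 − 7 = 64; dropped labels = 2 × 64 = 128.
Actual frame index = 128260 − 128 = 128132.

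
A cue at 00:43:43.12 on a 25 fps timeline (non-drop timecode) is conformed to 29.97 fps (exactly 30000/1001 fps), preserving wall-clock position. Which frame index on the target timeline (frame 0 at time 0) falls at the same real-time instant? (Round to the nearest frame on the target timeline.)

Source frame index: (0×3600 + 43×60 + 43) × 25 + 12 = 65587.
Real time: 65587 / (25) = 65587/25 s.
Target frame: (65587/25) × (30000/1001) = 78704400/1001 ≈ 78625.774 → 78626.

frame 78626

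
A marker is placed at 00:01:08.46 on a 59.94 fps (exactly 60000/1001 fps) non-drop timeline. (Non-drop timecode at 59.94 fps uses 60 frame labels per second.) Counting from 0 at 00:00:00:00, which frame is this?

4126

Total seconds to the label: (0 × 3600 + 1 × 60 + 8) = 68.
Frame index = 68 × 60 + 46 = 4126.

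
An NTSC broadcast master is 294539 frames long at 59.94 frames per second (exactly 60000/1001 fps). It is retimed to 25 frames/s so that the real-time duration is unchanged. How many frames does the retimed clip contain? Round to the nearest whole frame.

122847 frames

Frames at target rate = 294539 × (25) / (60000/1001) = 294833539/2400 ≈ 122847.308.
Nearest whole frame: 122847.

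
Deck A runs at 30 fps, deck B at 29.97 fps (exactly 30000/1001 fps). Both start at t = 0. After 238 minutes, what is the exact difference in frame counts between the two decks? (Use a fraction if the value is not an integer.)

238 min = 14280 s.
A emits 30 × 14280 = 428400 frames; B emits 30000/1001 × 14280 = 61200000/143.
Difference = 61200/143 frames (≈ 427.9720); B is behind A.

61200/143 frames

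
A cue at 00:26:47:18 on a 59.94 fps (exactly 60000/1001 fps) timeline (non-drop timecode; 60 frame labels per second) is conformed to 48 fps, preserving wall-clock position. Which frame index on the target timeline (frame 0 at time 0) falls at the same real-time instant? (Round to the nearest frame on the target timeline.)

frame 77228

Source frame index: (0×3600 + 26×60 + 47) × 60 + 18 = 96438.
Real time: 96438 / (60000/1001) = 16089073/10000 s.
Target frame: (16089073/10000) × (48) = 48267219/625 ≈ 77227.550 → 77228.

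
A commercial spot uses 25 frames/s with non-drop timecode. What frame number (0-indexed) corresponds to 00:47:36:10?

71410

Total seconds to the label: (0 × 3600 + 47 × 60 + 36) = 2856.
Frame index = 2856 × 25 + 10 = 71410.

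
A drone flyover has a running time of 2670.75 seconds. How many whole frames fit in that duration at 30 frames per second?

80122 frames

Frames = 2670.75 × 30 = 160245/2 ≈ 80122.5000.
Complete frames: 80122.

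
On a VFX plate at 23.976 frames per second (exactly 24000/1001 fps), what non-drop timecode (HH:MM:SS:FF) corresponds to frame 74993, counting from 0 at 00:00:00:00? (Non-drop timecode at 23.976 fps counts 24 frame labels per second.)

00:52:04:17

74993 ÷ 24 = 3124 full seconds, remainder 17 frames.
3124 s = 0 h 52 min 4 s.
Timecode: 00:52:04:17.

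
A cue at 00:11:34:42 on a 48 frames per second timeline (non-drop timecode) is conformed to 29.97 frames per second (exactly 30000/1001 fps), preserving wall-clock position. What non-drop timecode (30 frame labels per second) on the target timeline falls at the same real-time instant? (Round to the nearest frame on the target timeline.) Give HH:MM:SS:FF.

00:11:34:05

Source frame index: (0×3600 + 11×60 + 34) × 48 + 42 = 33354.
Real time: 33354 / (48) = 5559/8 s.
Target frame: (5559/8) × (30000/1001) = 20846250/1001 ≈ 20825.425 → 20825.
At 30 labels/s: frame 20825 → 00:11:34:05.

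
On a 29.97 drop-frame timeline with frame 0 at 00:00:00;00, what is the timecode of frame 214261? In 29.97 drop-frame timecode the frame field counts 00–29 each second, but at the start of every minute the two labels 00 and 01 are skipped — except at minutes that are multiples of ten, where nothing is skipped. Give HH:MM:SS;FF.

01:59:09;07

Each 10-minute DF block holds 10 × 60 × 30 − 9 × 2 = 17982 frames. 214261 ÷ 17982 → 11 full blocks, remainder 16459.
Within the partial block the first minute is 1800 frames and each further minute 1798, so 9 further minute boundaries passed. Total skipped labels = 18 × 11 + 2 × 9 = 216.
Non-drop label index = 214261 + 216 = 214477; at 30 labels/s that is 01:59:09:07, i.e. DF 01:59:09;07.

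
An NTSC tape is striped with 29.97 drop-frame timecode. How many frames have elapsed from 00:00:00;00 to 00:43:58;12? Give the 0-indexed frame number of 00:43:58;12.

Complete 10-minute blocks: 4, each 17982 frames → 71928.
Remaining 3 whole minutes in the current block: 1800 + 2 × 1798 = 5396 frames.
Within the current minute: 58 × 30 + 12 − 2 = 1750 (labels ;00/;01 skipped at this minute). Total = 71928 + 5396 + 1750 = 79074.

79074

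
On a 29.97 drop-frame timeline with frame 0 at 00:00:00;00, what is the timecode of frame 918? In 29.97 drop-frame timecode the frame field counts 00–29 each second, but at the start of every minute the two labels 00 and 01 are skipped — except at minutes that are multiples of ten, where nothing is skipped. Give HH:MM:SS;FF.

00:00:30;18

Each 10-minute DF block holds 10 × 60 × 30 − 9 × 2 = 17982 frames. 918 ÷ 17982 → 0 full blocks, remainder 918.
Within the partial block the first minute is 1800 frames and each further minute 1798, so 0 further minute boundaries passed. Total skipped labels = 18 × 0 + 2 × 0 = 0.
Non-drop label index = 918 + 0 = 918; at 30 labels/s that is 00:00:30:18, i.e. DF 00:00:30;18.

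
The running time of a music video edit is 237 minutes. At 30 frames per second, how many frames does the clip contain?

237 min = 14220 s.
Frames = 14220 × 30 = 426600.

426600 frames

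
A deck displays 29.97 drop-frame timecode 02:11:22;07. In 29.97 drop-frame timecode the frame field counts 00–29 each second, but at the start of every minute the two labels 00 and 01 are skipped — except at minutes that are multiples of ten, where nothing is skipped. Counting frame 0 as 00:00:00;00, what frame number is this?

Complete 10-minute blocks: 13, each 17982 frames → 233766.
Remaining 1 whole minute in the current block: 1800 + 0 × 1798 = 1800 frames.
Within the current minute: 22 × 30 + 7 − 2 = 665 (labels ;00/;01 skipped at this minute). Total = 233766 + 1800 + 665 = 236231.

236231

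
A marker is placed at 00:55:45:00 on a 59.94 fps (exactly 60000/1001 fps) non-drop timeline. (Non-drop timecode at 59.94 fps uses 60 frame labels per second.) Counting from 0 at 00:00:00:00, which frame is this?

frame 200700

Total seconds to the label: (0 × 3600 + 55 × 60 + 45) = 3345.
Frame index = 3345 × 60 + 0 = 200700.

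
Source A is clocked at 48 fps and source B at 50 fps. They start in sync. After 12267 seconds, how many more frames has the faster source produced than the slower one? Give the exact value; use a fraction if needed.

24534 frames

A emits 48 × 12267 = 588816 frames; B emits 50 × 12267 = 613350.
Difference = 24534 frames; B is ahead of A.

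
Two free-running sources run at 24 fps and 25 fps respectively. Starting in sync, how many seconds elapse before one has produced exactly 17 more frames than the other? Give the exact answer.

17 seconds

The gap grows by |25 − 24| = 1 frame per second.
Time for a 17-frame gap: 17 ÷ (1) = 17 s.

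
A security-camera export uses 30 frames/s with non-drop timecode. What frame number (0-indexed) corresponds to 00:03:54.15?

frame 7035

Total seconds to the label: (0 × 3600 + 3 × 60 + 54) = 234.
Frame index = 234 × 30 + 15 = 7035.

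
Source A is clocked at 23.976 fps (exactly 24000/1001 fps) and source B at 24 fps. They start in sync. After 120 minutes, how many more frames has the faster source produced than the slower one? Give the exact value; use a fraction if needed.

120 min = 7200 s.
A emits 24000/1001 × 7200 = 172800000/1001 frames; B emits 24 × 7200 = 172800.
Difference = 172800/1001 frames (≈ 172.6274); B is ahead of A.

172800/1001 frames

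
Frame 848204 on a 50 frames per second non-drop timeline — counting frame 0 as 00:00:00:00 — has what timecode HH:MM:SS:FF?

04:42:44:04

848204 ÷ 50 = 16964 full seconds, remainder 4 frames.
16964 s = 4 h 42 min 44 s.
Timecode: 04:42:44:04.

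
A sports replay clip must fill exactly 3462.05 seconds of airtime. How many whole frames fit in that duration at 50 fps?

173102 frames

Frames = 3462.05 × 50 = 346205/2 ≈ 173102.5000.
Complete frames: 173102.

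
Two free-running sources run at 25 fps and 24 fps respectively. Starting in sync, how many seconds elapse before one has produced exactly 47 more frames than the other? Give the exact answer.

47 seconds

The gap grows by |24 − 25| = 1 frame per second.
Time for a 47-frame gap: 47 ÷ (1) = 47 s.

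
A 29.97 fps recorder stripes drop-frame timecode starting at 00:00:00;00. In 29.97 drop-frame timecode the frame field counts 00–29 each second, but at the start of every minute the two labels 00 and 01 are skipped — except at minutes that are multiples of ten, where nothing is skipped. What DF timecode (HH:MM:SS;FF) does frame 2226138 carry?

20:37:58;26

Each 10-minute DF block holds 10 × 60 × 30 − 9 × 2 = 17982 frames. 2226138 ÷ 17982 → 123 full blocks, remainder 14352.
Within the partial block the first minute is 1800 frames and each further minute 1798, so 7 further minute boundaries passed. Total skipped labels = 18 × 123 + 2 × 7 = 2228.
Non-drop label index = 2226138 + 2228 = 2228366; at 30 labels/s that is 20:37:58:26, i.e. DF 20:37:58;26.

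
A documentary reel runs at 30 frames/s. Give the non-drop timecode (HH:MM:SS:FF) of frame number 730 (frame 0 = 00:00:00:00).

730 ÷ 30 = 24 full seconds, remainder 10 frames.
24 s = 0 h 0 min 24 s.
Timecode: 00:00:24:10.

00:00:24:10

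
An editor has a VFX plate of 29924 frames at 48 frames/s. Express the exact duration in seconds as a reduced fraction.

Running time = 29924 ÷ (48) = 29924 × 1/48 = 7481/12 s.

7481/12 seconds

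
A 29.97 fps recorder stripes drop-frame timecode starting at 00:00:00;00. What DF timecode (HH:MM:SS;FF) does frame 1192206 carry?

Each 10-minute DF block holds 10 × 60 × 30 − 9 × 2 = 17982 frames. 1192206 ÷ 17982 → 66 full blocks, remainder 5394.
Within the partial block the first minute is 1800 frames and each further minute 1798, so 2 further minute boundaries passed. Total skipped labels = 18 × 66 + 2 × 2 = 1192.
Non-drop label index = 1192206 + 1192 = 1193398; at 30 labels/s that is 11:02:59:28, i.e. DF 11:02:59;28.

11:02:59;28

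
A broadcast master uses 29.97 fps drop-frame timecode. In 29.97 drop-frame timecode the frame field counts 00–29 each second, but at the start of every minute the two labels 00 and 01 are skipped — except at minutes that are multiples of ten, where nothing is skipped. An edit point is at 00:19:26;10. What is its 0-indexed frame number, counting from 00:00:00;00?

As if non-drop at 30 labels/s: (0 × 3600 + 19 × 60 + 26) × 30 + 10 = 34990.
Minute boundaries passed: 19; those not divisible by 10: 19 − 1 = 18; dropped labels = 2 × 18 = 36.
Actual frame index = 34990 − 36 = 34954.

34954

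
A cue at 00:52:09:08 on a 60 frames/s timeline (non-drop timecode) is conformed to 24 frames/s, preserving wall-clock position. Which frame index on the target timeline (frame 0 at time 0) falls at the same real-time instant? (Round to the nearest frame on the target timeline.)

frame 75099

Source frame index: (0×3600 + 52×60 + 9) × 60 + 8 = 187748.
Real time: 187748 / (60) = 46937/15 s.
Target frame: (46937/15) × (24) = 375496/5 ≈ 75099.200 → 75099.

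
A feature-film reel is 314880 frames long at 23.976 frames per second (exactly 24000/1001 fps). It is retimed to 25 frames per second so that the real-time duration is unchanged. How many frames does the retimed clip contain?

328328 frames

Target frames = source frames × (target rate / source rate) = 314880 × (25)/(24000/1001) = 314880 × 1001/960 = 328328.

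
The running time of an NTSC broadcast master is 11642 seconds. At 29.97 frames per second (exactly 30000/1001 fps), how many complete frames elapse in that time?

Frames = 11642 × 30000/1001 = 349260000/1001 ≈ 348911.0889.
Complete frames: 348911.

348911 frames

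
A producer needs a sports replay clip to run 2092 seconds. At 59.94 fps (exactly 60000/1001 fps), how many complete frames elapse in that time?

125394 frames

Frames = 2092 × 60000/1001 = 125520000/1001 ≈ 125394.6054.
Complete frames: 125394.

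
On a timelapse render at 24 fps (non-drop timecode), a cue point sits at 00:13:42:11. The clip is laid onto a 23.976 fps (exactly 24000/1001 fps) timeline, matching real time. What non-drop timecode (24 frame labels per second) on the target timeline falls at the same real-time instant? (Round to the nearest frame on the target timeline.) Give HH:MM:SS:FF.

Source frame index: (0×3600 + 13×60 + 42) × 24 + 11 = 19739.
Real time: 19739 / (24) = 19739/24 s.
Target frame: (19739/24) × (24000/1001) = 19739000/1001 ≈ 19719.281 → 19719.
At 24 labels/s: frame 19719 → 00:13:41:15.

00:13:41:15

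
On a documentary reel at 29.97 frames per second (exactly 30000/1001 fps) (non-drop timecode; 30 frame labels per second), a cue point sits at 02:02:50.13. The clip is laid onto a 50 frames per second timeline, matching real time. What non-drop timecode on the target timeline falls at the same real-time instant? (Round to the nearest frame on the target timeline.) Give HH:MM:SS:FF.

Source frame index: (2×3600 + 2×60 + 50) × 30 + 13 = 221113.
Real time: 221113 / (30000/1001) = 221334113/30000 s.
Target frame: (221334113/30000) × (50) = 221334113/600 ≈ 368890.188 → 368890.
At 50 labels/s: frame 368890 → 02:02:57:40.

02:02:57:40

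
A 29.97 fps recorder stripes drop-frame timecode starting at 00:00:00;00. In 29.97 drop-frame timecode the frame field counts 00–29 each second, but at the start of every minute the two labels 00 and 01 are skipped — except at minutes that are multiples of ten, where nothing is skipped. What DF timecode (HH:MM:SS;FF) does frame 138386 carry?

01:16:57;14

Each 10-minute DF block holds 10 × 60 × 30 − 9 × 2 = 17982 frames. 138386 ÷ 17982 → 7 full blocks, remainder 12512.
Within the partial block the first minute is 1800 frames and each further minute 1798, so 6 further minute boundaries passed. Total skipped labels = 18 × 7 + 2 × 6 = 138.
Non-drop label index = 138386 + 138 = 138524; at 30 labels/s that is 01:16:57:14, i.e. DF 01:16:57;14.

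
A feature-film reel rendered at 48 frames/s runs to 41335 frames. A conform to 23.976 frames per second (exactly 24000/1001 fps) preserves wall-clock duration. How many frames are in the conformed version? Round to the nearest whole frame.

Frames at target rate = 41335 × (24000/1001) / (48) = 2952500/143 ≈ 20646.853.
Nearest whole frame: 20647.

20647 frames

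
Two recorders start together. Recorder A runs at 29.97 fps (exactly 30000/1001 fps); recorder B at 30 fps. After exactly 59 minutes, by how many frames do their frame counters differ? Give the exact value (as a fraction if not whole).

59 min = 3540 s.
A emits 30000/1001 × 3540 = 106200000/1001 frames; B emits 30 × 3540 = 106200.
Difference = 106200/1001 frames (≈ 106.0939); B is ahead of A.

106200/1001 frames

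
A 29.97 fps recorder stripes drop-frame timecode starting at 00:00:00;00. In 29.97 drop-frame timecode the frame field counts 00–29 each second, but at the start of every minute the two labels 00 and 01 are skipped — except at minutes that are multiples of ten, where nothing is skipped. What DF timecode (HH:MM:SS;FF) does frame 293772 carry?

02:43:22;06

Ten DF minutes hold 17982 frames, so frame 293772 lies in block 16 (frames 287712–305693) with 6060 frames into that block.
The block's first minute is 1800 frames and the rest 1798 each; 6060 frames reaches minute 3, so 16 × 18 + 3 × 2 = 294 labels have been skipped so far.
Adding those back, label number 293772 + 294 = 294066 at 30 labels/s is 9802 s + 6 f = 2 h 43 min 22 s frame 6, i.e. 02:43:22;06.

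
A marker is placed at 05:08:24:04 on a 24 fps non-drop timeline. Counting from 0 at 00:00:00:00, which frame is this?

Total seconds to the label: (5 × 3600 + 8 × 60 + 24) = 18504.
Frame index = 18504 × 24 + 4 = 444100.

444100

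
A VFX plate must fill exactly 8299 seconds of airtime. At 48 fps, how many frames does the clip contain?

Frames = 8299 × 48 = 398352.

398352 frames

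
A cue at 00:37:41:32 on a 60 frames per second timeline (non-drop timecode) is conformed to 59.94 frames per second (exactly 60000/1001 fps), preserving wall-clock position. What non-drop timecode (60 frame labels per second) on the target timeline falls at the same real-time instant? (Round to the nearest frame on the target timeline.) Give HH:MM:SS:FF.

Source frame index: (0×3600 + 37×60 + 41) × 60 + 32 = 135692.
Real time: 135692 / (60) = 33923/15 s.
Target frame: (33923/15) × (60000/1001) = 135692000/1001 ≈ 135556.444 → 135556.
At 60 labels/s: frame 135556 → 00:37:39:16.

00:37:39:16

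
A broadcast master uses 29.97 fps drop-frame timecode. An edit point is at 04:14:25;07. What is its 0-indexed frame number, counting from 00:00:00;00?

Complete 10-minute blocks: 25, each 17982 frames → 449550.
Remaining 4 whole minutes in the current block: 1800 + 3 × 1798 = 7194 frames.
Within the current minute: 25 × 30 + 7 − 2 = 755 (labels ;00/;01 skipped at this minute). Total = 449550 + 7194 + 755 = 457499.

457499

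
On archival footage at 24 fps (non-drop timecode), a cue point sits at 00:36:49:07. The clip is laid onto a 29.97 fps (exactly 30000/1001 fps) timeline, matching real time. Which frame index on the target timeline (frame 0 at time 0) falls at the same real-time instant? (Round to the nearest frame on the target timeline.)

Source frame index: (0×3600 + 36×60 + 49) × 24 + 7 = 53023.
Real time: 53023 / (24) = 53023/24 s.
Target frame: (53023/24) × (30000/1001) = 66278750/1001 ≈ 66212.537 → 66213.

frame 66213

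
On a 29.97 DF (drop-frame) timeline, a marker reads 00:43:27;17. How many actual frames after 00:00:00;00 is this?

78149

As if non-drop at 30 labels/s: (0 × 3600 + 43 × 60 + 27) × 30 + 17 = 78227.
Minute boundaries passed: 43; those not divisible by 10: 43 − 4 = 39; dropped labels = 2 × 39 = 78.
Actual frame index = 78227 − 78 = 78149.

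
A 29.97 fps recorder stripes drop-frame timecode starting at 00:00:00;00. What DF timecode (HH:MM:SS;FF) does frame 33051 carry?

Ten DF minutes hold 17982 frames, so frame 33051 lies in block 1 (frames 17982–35963) with 15069 frames into that block.
The block's first minute is 1800 frames and the rest 1798 each; 15069 frames reaches minute 8, so 1 × 18 + 8 × 2 = 34 labels have been skipped so far.
Adding those back, label number 33051 + 34 = 33085 at 30 labels/s is 1102 s + 25 f = 0 h 18 min 22 s frame 25, i.e. 00:18:22;25.

00:18:22;25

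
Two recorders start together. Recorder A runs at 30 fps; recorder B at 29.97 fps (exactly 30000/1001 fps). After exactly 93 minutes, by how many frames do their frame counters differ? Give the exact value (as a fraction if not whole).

93 min = 5580 s.
A emits 30 × 5580 = 167400 frames; B emits 30000/1001 × 5580 = 167400000/1001.
Difference = 167400/1001 frames (≈ 167.2328); B is behind A.

167400/1001 frames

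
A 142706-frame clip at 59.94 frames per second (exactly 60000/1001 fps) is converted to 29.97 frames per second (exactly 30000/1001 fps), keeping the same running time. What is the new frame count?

71353 frames

Target frames = source frames × (target rate / source rate) = 142706 × (30000/1001)/(60000/1001) = 142706 × 1/2 = 71353.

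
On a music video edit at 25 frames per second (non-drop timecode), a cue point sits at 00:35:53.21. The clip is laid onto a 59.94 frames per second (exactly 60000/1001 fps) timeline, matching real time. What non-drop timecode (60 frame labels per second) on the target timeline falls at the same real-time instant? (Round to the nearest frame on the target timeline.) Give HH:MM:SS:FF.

00:35:51:41

Source frame index: (0×3600 + 35×60 + 53) × 25 + 21 = 53846.
Real time: 53846 / (25) = 53846/25 s.
Target frame: (53846/25) × (60000/1001) = 9940800/77 ≈ 129101.299 → 129101.
At 60 labels/s: frame 129101 → 00:35:51:41.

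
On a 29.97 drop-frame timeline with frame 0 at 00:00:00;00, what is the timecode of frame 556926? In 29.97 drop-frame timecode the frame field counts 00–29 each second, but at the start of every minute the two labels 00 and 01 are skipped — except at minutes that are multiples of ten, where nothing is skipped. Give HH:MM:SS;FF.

05:09:42;24

Ten DF minutes hold 17982 frames, so frame 556926 lies in block 30 (frames 539460–557441) with 17466 frames into that block.
The block's first minute is 1800 frames and the rest 1798 each; 17466 frames reaches minute 9, so 30 × 18 + 9 × 2 = 558 labels have been skipped so far.
Adding those back, label number 556926 + 558 = 557484 at 30 labels/s is 18582 s + 24 f = 5 h 9 min 42 s frame 24, i.e. 05:09:42;24.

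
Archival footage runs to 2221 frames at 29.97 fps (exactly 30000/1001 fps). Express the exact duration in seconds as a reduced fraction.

2223221/30000 seconds

Running time = 2221 ÷ (30000/1001) = 2221 × 1001/30000 = 2223221/30000 s.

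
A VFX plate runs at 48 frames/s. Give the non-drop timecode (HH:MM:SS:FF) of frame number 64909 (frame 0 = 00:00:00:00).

64909 ÷ 48 = 1352 full seconds, remainder 13 frames.
1352 s = 0 h 22 min 32 s.
Timecode: 00:22:32:13.

00:22:32:13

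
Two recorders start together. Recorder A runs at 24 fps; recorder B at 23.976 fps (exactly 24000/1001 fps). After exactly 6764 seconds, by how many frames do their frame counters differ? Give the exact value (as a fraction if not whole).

162336/1001 frames

A emits 24 × 6764 = 162336 frames; B emits 24000/1001 × 6764 = 162336000/1001.
Difference = 162336/1001 frames (≈ 162.1738); B is behind A.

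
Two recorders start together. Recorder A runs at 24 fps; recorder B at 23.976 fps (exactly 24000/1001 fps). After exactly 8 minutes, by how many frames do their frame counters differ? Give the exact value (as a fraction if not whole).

8 min = 480 s.
A emits 24 × 480 = 11520 frames; B emits 24000/1001 × 480 = 11520000/1001.
Difference = 11520/1001 frames (≈ 11.5085); B is behind A.

11520/1001 frames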